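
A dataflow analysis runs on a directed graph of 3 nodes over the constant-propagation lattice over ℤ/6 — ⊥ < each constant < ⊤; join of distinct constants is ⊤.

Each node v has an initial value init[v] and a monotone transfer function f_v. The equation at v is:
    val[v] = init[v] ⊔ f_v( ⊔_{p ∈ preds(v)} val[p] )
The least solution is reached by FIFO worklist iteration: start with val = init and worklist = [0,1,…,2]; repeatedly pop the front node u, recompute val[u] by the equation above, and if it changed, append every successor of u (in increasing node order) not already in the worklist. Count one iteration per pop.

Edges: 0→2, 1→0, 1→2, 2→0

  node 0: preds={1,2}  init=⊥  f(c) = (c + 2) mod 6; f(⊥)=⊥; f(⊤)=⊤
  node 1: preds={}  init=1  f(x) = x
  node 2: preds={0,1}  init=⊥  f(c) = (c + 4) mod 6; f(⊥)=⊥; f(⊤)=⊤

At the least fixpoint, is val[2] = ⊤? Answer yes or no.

Trace (5 dequeues):
  [1] u=0 | in 1 | out 3 | prev ⊥ | push {}
  [2] u=1 | in ⊥ | out 1 | ==
  [3] u=2 | in ⊤ | out ⊤ | prev ⊥ | push {0}
  [4] u=0 | in ⊤ | out ⊤ | prev 3 | push {2}
  [5] u=2 | in ⊤ | out ⊤ | ==

Converged values:
  [0] ⊤
  [1] 1
  [2] ⊤

yes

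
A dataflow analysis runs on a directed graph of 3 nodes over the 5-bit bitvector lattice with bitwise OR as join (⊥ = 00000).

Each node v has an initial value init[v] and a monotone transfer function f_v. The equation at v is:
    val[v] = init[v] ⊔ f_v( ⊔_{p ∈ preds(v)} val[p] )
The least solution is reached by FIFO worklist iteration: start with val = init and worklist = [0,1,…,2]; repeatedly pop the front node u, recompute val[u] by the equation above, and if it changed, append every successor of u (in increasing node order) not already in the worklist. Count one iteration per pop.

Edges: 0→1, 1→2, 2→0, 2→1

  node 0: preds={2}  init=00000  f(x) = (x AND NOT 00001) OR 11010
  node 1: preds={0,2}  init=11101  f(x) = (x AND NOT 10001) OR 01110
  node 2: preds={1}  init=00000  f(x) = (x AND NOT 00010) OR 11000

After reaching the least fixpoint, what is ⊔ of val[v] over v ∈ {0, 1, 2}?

Worklist (5 pops):
  #1 pop 0: in=00000 → 11010 (was 00000); enqueue []
  #2 pop 1: in=11010 → 11111 (was 11101); enqueue []
  #3 pop 2: in=11111 → 11101 (was 00000); enqueue [0,1]
  #4 pop 0: in=11101 → 11110 (was 11010); enqueue []
  #5 pop 1: in=11111 → 11111 (no change)

Fixpoint:
  val[0] = 11110
  val[1] = 11111
  val[2] = 11101

11111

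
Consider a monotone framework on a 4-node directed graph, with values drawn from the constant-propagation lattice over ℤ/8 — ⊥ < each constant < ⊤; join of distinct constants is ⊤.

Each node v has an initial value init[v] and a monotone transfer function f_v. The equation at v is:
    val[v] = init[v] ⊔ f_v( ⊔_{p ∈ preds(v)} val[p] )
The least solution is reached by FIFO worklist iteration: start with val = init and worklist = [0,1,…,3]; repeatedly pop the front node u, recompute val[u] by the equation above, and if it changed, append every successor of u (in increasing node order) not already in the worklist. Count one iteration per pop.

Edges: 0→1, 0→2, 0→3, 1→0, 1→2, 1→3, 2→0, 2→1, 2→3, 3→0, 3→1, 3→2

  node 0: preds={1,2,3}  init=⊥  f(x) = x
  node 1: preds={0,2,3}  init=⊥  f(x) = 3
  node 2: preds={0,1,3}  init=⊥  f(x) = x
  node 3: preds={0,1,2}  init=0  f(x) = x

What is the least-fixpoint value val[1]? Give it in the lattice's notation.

Iteration log — 8 steps:
  step 1. node 0  ⊔preds=0  new=0  old=⊥  +wl: 
  step 2. node 1  ⊔preds=0  new=3  old=⊥  +wl: 0
  step 3. node 2  ⊔preds=⊤  new=⊤  old=⊥  +wl: 1
  step 4. node 3  ⊔preds=⊤  new=⊤  old=0  +wl: 2
  step 5. node 0  ⊔preds=⊤  new=⊤  old=0  +wl: 3
  step 6. node 1  ⊔preds=⊤  new=3  stable
  step 7. node 2  ⊔preds=⊤  new=⊤  stable
  step 8. node 3  ⊔preds=⊤  new=⊤  stable

Least fixpoint reached:
  node 0: ⊤
  node 1: 3
  node 2: ⊤
  node 3: ⊤

3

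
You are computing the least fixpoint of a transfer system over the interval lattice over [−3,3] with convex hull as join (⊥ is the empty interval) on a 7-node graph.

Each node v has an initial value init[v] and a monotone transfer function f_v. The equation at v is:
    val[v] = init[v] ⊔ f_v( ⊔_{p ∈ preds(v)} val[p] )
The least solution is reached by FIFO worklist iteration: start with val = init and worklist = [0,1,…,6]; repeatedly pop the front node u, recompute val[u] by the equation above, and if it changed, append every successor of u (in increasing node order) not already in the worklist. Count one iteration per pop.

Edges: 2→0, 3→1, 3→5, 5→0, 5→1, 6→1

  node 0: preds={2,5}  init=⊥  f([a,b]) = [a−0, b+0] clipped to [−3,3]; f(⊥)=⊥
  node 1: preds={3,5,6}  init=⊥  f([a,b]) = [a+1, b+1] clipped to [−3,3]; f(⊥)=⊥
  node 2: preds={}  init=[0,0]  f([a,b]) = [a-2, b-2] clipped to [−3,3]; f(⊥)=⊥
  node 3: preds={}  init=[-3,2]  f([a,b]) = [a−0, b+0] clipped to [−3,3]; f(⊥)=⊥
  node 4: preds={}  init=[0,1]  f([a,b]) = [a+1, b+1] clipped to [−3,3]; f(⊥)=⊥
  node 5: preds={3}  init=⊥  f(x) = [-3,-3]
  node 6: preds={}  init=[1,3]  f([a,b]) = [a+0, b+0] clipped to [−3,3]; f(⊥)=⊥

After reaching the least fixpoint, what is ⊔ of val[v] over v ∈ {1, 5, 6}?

Trace (9 dequeues):
  [1] u=0 | in [0,0] | out [0,0] | prev ⊥ | push {}
  [2] u=1 | in [-3,3] | out [-2,3] | prev ⊥ | push {}
  [3] u=2 | in ⊥ | out [0,0] | ==
  [4] u=3 | in ⊥ | out [-3,2] | ==
  [5] u=4 | in ⊥ | out [0,1] | ==
  [6] u=5 | in [-3,2] | out [-3,-3] | prev ⊥ | push {0,1}
  [7] u=6 | in ⊥ | out [1,3] | ==
  [8] u=0 | in [-3,0] | out [-3,0] | prev [0,0] | push {}
  [9] u=1 | in [-3,3] | out [-2,3] | ==

Converged values:
  [0] [-3,0]
  [1] [-2,3]
  [2] [0,0]
  [3] [-3,2]
  [4] [0,1]
  [5] [-3,-3]
  [6] [1,3]

[-3,3]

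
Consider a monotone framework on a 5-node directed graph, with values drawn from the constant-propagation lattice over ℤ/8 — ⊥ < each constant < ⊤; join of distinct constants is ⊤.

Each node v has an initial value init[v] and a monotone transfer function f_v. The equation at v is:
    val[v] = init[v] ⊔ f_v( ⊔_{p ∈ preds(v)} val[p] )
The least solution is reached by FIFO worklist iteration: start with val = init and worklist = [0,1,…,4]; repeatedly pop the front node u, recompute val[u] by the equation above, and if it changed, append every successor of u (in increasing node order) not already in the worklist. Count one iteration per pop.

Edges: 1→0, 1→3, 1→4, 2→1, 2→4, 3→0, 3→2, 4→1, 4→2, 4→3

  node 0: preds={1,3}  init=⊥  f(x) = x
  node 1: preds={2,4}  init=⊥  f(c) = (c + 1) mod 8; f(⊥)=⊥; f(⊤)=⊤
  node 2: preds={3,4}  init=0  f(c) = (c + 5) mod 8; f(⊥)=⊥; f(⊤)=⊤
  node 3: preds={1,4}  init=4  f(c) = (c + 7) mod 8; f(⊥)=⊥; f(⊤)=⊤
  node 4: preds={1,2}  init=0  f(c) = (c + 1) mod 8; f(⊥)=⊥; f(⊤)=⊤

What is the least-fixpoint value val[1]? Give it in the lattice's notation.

⊤

Trace (11 dequeues):
  [1] u=0 | in 4 | out 4 | prev ⊥ | push {}
  [2] u=1 | in 0 | out 1 | prev ⊥ | push {0}
  [3] u=2 | in ⊤ | out ⊤ | prev 0 | push {1}
  [4] u=3 | in ⊤ | out ⊤ | prev 4 | push {2}
  [5] u=4 | in ⊤ | out ⊤ | prev 0 | push {3}
  [6] u=0 | in ⊤ | out ⊤ | prev 4 | push {}
  [7] u=1 | in ⊤ | out ⊤ | prev 1 | push {0,4}
  [8] u=2 | in ⊤ | out ⊤ | ==
  [9] u=3 | in ⊤ | out ⊤ | ==
  [10] u=0 | in ⊤ | out ⊤ | ==
  [11] u=4 | in ⊤ | out ⊤ | ==

Converged values:
  [0] ⊤
  [1] ⊤
  [2] ⊤
  [3] ⊤
  [4] ⊤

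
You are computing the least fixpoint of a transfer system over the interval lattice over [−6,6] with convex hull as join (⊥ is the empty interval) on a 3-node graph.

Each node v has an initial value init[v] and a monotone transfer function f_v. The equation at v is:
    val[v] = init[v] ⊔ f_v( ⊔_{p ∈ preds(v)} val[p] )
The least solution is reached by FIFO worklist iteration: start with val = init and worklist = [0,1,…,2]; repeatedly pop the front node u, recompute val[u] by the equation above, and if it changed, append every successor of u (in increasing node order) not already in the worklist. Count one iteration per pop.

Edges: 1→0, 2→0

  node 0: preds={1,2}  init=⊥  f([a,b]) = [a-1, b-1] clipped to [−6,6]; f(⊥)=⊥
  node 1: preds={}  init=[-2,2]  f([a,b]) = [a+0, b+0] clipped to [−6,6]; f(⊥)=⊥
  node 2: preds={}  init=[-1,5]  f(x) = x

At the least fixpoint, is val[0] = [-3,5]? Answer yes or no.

Worklist (3 pops):
  #1 pop 0: in=[-2,5] → [-3,4] (was ⊥); enqueue []
  #2 pop 1: in=⊥ → [-2,2] (no change)
  #3 pop 2: in=⊥ → [-1,5] (no change)

Fixpoint:
  val[0] = [-3,4]
  val[1] = [-2,2]
  val[2] = [-1,5]

no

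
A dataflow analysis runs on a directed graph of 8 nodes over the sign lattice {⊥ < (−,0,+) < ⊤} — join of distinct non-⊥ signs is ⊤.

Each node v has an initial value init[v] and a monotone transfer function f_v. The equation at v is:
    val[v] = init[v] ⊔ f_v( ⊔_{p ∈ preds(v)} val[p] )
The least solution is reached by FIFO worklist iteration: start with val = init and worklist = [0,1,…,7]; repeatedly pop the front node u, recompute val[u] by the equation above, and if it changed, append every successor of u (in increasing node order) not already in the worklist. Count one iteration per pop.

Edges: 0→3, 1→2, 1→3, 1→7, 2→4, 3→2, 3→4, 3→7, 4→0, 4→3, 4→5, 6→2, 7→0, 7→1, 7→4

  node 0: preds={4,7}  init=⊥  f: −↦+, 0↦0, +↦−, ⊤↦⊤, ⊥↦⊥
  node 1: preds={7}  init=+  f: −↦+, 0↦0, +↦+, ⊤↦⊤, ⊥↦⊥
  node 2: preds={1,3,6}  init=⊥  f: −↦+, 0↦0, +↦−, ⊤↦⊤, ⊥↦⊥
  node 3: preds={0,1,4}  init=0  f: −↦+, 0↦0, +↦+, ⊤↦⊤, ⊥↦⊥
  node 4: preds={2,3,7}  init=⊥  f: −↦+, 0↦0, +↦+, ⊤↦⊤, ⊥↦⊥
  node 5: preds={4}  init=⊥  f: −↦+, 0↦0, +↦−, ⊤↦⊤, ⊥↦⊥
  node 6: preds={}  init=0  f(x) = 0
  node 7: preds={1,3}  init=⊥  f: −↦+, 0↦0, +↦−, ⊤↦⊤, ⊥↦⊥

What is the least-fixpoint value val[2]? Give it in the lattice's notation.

⊤

Worklist (16 pops):
  #1 pop 0: in=⊥ → ⊥ (no change)
  #2 pop 1: in=⊥ → + (no change)
  #3 pop 2: in=⊤ → ⊤ (was ⊥); enqueue []
  #4 pop 3: in=+ → ⊤ (was 0); enqueue [2]
  #5 pop 4: in=⊤ → ⊤ (was ⊥); enqueue [0,3]
  #6 pop 5: in=⊤ → ⊤ (was ⊥); enqueue []
  #7 pop 6: in=⊥ → 0 (no change)
  #8 pop 7: in=⊤ → ⊤ (was ⊥); enqueue [1,4]
  #9 pop 2: in=⊤ → ⊤ (no change)
  #10 pop 0: in=⊤ → ⊤ (was ⊥); enqueue []
  #11 pop 3: in=⊤ → ⊤ (no change)
  #12 pop 1: in=⊤ → ⊤ (was +); enqueue [2,3,7]
  #13 pop 4: in=⊤ → ⊤ (no change)
  #14 pop 2: in=⊤ → ⊤ (no change)
  #15 pop 3: in=⊤ → ⊤ (no change)
  #16 pop 7: in=⊤ → ⊤ (no change)

Fixpoint:
  val[0] = ⊤
  val[1] = ⊤
  val[2] = ⊤
  val[3] = ⊤
  val[4] = ⊤
  val[5] = ⊤
  val[6] = 0
  val[7] = ⊤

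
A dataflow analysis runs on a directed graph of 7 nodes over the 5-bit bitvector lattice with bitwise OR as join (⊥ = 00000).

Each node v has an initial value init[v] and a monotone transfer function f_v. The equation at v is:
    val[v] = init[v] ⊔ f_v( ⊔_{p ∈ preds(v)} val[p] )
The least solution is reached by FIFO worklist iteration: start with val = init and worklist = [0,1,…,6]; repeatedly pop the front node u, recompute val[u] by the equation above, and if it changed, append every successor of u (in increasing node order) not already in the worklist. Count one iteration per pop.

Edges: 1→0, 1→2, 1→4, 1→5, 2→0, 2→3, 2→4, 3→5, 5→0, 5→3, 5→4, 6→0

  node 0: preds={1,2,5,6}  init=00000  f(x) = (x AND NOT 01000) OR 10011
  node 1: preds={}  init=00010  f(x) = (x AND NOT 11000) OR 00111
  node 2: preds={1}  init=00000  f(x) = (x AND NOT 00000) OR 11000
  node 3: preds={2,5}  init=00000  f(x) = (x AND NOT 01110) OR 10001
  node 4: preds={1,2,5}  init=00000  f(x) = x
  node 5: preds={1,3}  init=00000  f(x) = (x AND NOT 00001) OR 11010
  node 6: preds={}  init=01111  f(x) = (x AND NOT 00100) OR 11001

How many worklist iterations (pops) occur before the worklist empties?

10

Trace (10 dequeues):
  [1] u=0 | in 01111 | out 10111 | prev 00000 | push {}
  [2] u=1 | in 00000 | out 00111 | prev 00010 | push {0}
  [3] u=2 | in 00111 | out 11111 | prev 00000 | push {}
  [4] u=3 | in 11111 | out 10001 | prev 00000 | push {}
  [5] u=4 | in 11111 | out 11111 | prev 00000 | push {}
  [6] u=5 | in 10111 | out 11110 | prev 00000 | push {3,4}
  [7] u=6 | in 00000 | out 11111 | prev 01111 | push {}
  [8] u=0 | in 11111 | out 10111 | ==
  [9] u=3 | in 11111 | out 10001 | ==
  [10] u=4 | in 11111 | out 11111 | ==

Converged values:
  [0] 10111
  [1] 00111
  [2] 11111
  [3] 10001
  [4] 11111
  [5] 11110
  [6] 11111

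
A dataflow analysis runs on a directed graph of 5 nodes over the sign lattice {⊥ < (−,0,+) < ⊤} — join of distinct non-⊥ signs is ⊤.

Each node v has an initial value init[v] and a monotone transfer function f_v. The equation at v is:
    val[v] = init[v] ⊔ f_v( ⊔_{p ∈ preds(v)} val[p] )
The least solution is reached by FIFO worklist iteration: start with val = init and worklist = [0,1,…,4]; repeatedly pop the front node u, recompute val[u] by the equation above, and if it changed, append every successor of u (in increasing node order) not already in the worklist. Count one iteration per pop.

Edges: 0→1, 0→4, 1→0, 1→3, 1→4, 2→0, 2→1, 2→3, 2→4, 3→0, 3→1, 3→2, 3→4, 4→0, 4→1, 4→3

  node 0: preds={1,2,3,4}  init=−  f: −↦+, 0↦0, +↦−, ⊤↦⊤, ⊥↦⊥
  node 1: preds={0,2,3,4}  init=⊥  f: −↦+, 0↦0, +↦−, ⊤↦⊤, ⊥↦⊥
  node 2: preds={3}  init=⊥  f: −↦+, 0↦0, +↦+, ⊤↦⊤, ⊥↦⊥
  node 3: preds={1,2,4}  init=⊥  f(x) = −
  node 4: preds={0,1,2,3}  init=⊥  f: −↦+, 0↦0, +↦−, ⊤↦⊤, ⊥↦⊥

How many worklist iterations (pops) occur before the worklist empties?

12

Trace (12 dequeues):
  [1] u=0 | in ⊥ | out − | ==
  [2] u=1 | in − | out + | prev ⊥ | push {0}
  [3] u=2 | in ⊥ | out ⊥ | ==
  [4] u=3 | in + | out − | prev ⊥ | push {1,2}
  [5] u=4 | in ⊤ | out ⊤ | prev ⊥ | push {3}
  [6] u=0 | in ⊤ | out ⊤ | prev − | push {4}
  [7] u=1 | in ⊤ | out ⊤ | prev + | push {0}
  [8] u=2 | in − | out + | prev ⊥ | push {1}
  [9] u=3 | in ⊤ | out − | ==
  [10] u=4 | in ⊤ | out ⊤ | ==
  [11] u=0 | in ⊤ | out ⊤ | ==
  [12] u=1 | in ⊤ | out ⊤ | ==

Converged values:
  [0] ⊤
  [1] ⊤
  [2] +
  [3] −
  [4] ⊤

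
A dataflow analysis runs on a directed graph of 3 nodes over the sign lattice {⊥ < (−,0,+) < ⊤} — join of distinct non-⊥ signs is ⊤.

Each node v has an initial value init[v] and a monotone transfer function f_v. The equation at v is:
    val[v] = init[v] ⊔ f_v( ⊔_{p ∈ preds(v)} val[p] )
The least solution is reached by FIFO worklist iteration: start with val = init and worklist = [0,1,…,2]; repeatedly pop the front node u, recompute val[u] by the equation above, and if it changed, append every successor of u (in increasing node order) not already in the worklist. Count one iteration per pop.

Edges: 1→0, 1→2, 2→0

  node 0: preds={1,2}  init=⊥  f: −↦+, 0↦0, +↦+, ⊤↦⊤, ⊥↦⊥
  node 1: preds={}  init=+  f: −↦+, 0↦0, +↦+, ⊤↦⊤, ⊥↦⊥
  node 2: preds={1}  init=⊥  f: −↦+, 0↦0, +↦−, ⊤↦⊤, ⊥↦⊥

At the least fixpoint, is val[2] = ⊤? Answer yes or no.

Worklist (4 pops):
  #1 pop 0: in=+ → + (was ⊥); enqueue []
  #2 pop 1: in=⊥ → + (no change)
  #3 pop 2: in=+ → − (was ⊥); enqueue [0]
  #4 pop 0: in=⊤ → ⊤ (was +); enqueue []

Fixpoint:
  val[0] = ⊤
  val[1] = +
  val[2] = −

no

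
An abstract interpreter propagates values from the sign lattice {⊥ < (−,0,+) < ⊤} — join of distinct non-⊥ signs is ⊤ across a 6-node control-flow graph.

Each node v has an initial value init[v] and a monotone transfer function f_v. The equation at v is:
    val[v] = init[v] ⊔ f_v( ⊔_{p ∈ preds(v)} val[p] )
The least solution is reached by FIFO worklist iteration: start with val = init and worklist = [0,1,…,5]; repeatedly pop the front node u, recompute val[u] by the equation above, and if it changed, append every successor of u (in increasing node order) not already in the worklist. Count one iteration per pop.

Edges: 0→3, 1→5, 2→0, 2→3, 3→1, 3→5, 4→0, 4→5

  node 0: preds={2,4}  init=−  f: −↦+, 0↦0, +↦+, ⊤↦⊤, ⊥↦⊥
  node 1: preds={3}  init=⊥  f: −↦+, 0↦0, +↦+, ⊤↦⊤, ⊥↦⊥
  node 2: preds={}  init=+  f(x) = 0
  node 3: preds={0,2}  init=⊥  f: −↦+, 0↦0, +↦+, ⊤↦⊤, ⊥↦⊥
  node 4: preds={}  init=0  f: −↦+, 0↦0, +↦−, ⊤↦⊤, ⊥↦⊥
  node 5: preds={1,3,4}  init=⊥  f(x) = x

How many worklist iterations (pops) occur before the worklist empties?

Trace (9 dequeues):
  [1] u=0 | in ⊤ | out ⊤ | prev − | push {}
  [2] u=1 | in ⊥ | out ⊥ | ==
  [3] u=2 | in ⊥ | out ⊤ | prev + | push {0}
  [4] u=3 | in ⊤ | out ⊤ | prev ⊥ | push {1}
  [5] u=4 | in ⊥ | out 0 | ==
  [6] u=5 | in ⊤ | out ⊤ | prev ⊥ | push {}
  [7] u=0 | in ⊤ | out ⊤ | ==
  [8] u=1 | in ⊤ | out ⊤ | prev ⊥ | push {5}
  [9] u=5 | in ⊤ | out ⊤ | ==

Converged values:
  [0] ⊤
  [1] ⊤
  [2] ⊤
  [3] ⊤
  [4] 0
  [5] ⊤

9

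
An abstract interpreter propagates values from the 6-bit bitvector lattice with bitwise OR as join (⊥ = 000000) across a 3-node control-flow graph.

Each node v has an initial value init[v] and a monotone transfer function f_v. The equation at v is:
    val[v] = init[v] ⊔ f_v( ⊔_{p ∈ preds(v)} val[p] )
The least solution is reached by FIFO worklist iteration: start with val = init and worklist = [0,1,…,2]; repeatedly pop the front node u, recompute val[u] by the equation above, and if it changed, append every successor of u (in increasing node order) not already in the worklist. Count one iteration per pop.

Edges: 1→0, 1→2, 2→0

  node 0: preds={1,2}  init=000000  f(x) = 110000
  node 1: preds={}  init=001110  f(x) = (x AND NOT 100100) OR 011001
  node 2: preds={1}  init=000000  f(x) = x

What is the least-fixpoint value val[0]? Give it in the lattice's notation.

Iteration log — 4 steps:
  step 1. node 0  ⊔preds=001110  new=110000  old=000000  +wl: 
  step 2. node 1  ⊔preds=000000  new=011111  old=001110  +wl: 0
  step 3. node 2  ⊔preds=011111  new=011111  old=000000  +wl: 
  step 4. node 0  ⊔preds=011111  new=110000  stable

Least fixpoint reached:
  node 0: 110000
  node 1: 011111
  node 2: 011111

110000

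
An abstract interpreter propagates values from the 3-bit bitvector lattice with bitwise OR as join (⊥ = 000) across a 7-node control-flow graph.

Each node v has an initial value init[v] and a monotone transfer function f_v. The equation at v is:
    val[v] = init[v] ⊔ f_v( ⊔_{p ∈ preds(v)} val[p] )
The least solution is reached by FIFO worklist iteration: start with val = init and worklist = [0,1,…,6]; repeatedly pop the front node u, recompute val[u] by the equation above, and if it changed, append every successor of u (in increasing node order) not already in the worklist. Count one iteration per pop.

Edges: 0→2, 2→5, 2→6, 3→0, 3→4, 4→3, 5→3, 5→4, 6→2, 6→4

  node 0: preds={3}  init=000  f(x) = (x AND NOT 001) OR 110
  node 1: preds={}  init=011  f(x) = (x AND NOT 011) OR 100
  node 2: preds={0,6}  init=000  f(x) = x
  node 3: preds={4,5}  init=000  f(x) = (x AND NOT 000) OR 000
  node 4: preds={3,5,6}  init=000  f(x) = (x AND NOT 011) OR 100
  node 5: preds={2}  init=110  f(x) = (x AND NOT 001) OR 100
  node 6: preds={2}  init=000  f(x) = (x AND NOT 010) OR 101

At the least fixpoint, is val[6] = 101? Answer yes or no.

Iteration log — 13 steps:
  step 1. node 0  ⊔preds=000  new=110  old=000  +wl: 
  step 2. node 1  ⊔preds=000  new=111  old=011  +wl: 
  step 3. node 2  ⊔preds=110  new=110  old=000  +wl: 
  step 4. node 3  ⊔preds=110  new=110  old=000  +wl: 0
  step 5. node 4  ⊔preds=110  new=100  old=000  +wl: 3
  step 6. node 5  ⊔preds=110  new=110  stable
  step 7. node 6  ⊔preds=110  new=101  old=000  +wl: 2,4
  step 8. node 0  ⊔preds=110  new=110  stable
  step 9. node 3  ⊔preds=110  new=110  stable
  step 10. node 2  ⊔preds=111  new=111  old=110  +wl: 5,6
  step 11. node 4  ⊔preds=111  new=100  stable
  step 12. node 5  ⊔preds=111  new=110  stable
  step 13. node 6  ⊔preds=111  new=101  stable

Least fixpoint reached:
  node 0: 110
  node 1: 111
  node 2: 111
  node 3: 110
  node 4: 100
  node 5: 110
  node 6: 101

yes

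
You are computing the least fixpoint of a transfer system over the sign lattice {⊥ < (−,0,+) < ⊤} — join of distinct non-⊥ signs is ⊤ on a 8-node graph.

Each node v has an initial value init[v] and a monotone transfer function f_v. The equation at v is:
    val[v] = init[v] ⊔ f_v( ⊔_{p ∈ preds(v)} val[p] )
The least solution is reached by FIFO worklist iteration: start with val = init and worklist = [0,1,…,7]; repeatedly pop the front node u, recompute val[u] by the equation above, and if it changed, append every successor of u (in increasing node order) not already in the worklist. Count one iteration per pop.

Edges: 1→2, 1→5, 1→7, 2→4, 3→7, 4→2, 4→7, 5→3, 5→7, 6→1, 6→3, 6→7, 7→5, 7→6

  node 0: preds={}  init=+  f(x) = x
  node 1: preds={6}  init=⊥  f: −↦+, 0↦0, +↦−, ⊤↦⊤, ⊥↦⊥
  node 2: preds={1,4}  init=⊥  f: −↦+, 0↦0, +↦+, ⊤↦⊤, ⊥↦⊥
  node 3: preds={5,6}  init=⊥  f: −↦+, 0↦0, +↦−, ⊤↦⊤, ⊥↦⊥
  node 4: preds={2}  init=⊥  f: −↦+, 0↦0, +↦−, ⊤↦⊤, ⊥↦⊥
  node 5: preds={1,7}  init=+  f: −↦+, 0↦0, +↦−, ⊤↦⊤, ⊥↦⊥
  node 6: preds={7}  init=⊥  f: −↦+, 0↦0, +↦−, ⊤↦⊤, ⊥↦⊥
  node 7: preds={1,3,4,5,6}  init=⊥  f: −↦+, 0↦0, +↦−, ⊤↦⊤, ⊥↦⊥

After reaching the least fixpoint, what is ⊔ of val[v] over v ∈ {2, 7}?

Trace (19 dequeues):
  [1] u=0 | in ⊥ | out + | ==
  [2] u=1 | in ⊥ | out ⊥ | ==
  [3] u=2 | in ⊥ | out ⊥ | ==
  [4] u=3 | in + | out − | prev ⊥ | push {}
  [5] u=4 | in ⊥ | out ⊥ | ==
  [6] u=5 | in ⊥ | out + | ==
  [7] u=6 | in ⊥ | out ⊥ | ==
  [8] u=7 | in ⊤ | out ⊤ | prev ⊥ | push {5,6}
  [9] u=5 | in ⊤ | out ⊤ | prev + | push {3,7}
  [10] u=6 | in ⊤ | out ⊤ | prev ⊥ | push {1}
  [11] u=3 | in ⊤ | out ⊤ | prev − | push {}
  [12] u=7 | in ⊤ | out ⊤ | ==
  [13] u=1 | in ⊤ | out ⊤ | prev ⊥ | push {2,5,7}
  [14] u=2 | in ⊤ | out ⊤ | prev ⊥ | push {4}
  [15] u=5 | in ⊤ | out ⊤ | ==
  [16] u=7 | in ⊤ | out ⊤ | ==
  [17] u=4 | in ⊤ | out ⊤ | prev ⊥ | push {2,7}
  [18] u=2 | in ⊤ | out ⊤ | ==
  [19] u=7 | in ⊤ | out ⊤ | ==

Converged values:
  [0] +
  [1] ⊤
  [2] ⊤
  [3] ⊤
  [4] ⊤
  [5] ⊤
  [6] ⊤
  [7] ⊤

⊤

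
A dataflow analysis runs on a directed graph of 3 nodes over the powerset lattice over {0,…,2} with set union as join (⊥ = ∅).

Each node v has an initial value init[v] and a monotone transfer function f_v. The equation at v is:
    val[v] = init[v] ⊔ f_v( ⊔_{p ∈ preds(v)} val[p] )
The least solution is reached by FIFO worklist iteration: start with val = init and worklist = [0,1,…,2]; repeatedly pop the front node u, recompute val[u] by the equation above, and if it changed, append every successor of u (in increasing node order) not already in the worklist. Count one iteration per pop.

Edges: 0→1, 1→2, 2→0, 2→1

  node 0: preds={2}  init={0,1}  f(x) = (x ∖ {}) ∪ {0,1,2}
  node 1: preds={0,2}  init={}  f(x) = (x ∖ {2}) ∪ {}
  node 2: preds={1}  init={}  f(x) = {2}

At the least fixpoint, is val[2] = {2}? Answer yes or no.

Worklist (5 pops):
  #1 pop 0: in={} → {0,1,2} (was {0,1}); enqueue []
  #2 pop 1: in={0,1,2} → {0,1} (was {}); enqueue []
  #3 pop 2: in={0,1} → {2} (was {}); enqueue [0,1]
  #4 pop 0: in={2} → {0,1,2} (no change)
  #5 pop 1: in={0,1,2} → {0,1} (no change)

Fixpoint:
  val[0] = {0,1,2}
  val[1] = {0,1}
  val[2] = {2}

yes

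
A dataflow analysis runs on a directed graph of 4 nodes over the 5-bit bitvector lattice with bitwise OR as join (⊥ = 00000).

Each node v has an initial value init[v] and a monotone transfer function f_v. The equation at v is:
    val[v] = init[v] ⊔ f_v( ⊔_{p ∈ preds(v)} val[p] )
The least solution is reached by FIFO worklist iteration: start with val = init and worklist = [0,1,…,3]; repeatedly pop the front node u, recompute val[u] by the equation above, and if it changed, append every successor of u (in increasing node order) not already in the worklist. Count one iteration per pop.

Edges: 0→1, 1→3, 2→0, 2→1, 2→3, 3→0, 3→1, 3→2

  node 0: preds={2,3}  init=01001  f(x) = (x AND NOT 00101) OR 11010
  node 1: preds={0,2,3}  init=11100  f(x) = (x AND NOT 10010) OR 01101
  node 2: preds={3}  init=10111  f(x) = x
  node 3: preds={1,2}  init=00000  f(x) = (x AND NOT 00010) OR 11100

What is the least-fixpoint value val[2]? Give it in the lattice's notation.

Worklist (10 pops):
  #1 pop 0: in=10111 → 11011 (was 01001); enqueue []
  #2 pop 1: in=11111 → 11101 (was 11100); enqueue []
  #3 pop 2: in=00000 → 10111 (no change)
  #4 pop 3: in=11111 → 11101 (was 00000); enqueue [0,1,2]
  #5 pop 0: in=11111 → 11011 (no change)
  #6 pop 1: in=11111 → 11101 (no change)
  #7 pop 2: in=11101 → 11111 (was 10111); enqueue [0,1,3]
  #8 pop 0: in=11111 → 11011 (no change)
  #9 pop 1: in=11111 → 11101 (no change)
  #10 pop 3: in=11111 → 11101 (no change)

Fixpoint:
  val[0] = 11011
  val[1] = 11101
  val[2] = 11111
  val[3] = 11101

11111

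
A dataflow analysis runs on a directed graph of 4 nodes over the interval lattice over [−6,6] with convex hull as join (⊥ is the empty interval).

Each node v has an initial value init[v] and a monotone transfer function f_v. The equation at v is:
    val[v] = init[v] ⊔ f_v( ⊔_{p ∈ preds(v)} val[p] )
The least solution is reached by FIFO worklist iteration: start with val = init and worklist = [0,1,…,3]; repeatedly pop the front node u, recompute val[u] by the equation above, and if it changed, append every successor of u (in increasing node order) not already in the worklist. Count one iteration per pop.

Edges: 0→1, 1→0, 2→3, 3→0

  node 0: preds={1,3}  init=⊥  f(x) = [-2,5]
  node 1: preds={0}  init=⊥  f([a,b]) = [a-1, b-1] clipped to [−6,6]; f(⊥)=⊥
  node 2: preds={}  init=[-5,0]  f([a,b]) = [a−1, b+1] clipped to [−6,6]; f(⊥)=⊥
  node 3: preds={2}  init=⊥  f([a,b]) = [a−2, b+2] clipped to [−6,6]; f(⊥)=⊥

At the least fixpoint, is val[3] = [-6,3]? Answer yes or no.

Worklist (5 pops):
  #1 pop 0: in=⊥ → [-2,5] (was ⊥); enqueue []
  #2 pop 1: in=[-2,5] → [-3,4] (was ⊥); enqueue [0]
  #3 pop 2: in=⊥ → [-5,0] (no change)
  #4 pop 3: in=[-5,0] → [-6,2] (was ⊥); enqueue []
  #5 pop 0: in=[-6,4] → [-2,5] (no change)

Fixpoint:
  val[0] = [-2,5]
  val[1] = [-3,4]
  val[2] = [-5,0]
  val[3] = [-6,2]

no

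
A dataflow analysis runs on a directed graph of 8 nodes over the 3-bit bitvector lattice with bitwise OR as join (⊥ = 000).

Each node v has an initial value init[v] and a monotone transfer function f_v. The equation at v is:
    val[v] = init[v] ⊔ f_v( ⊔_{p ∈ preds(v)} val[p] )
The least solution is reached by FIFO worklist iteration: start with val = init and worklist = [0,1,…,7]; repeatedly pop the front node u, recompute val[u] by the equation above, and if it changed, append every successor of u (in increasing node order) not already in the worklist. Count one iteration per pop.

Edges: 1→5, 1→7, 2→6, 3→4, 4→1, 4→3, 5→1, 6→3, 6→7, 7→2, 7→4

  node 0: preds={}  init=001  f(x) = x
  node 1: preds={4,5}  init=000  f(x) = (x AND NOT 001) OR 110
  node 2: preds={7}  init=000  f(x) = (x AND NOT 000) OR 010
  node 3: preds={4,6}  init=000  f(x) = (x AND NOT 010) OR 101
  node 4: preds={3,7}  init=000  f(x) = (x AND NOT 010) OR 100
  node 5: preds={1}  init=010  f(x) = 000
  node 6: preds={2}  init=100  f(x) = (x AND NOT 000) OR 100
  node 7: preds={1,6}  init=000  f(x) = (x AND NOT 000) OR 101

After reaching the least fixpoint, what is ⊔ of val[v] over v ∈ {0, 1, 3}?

111

Iteration log — 15 steps:
  step 1. node 0  ⊔preds=000  new=001  stable
  step 2. node 1  ⊔preds=010  new=110  old=000  +wl: 
  step 3. node 2  ⊔preds=000  new=010  old=000  +wl: 
  step 4. node 3  ⊔preds=100  new=101  old=000  +wl: 
  step 5. node 4  ⊔preds=101  new=101  old=000  +wl: 1,3
  step 6. node 5  ⊔preds=110  new=010  stable
  step 7. node 6  ⊔preds=010  new=110  old=100  +wl: 
  step 8. node 7  ⊔preds=110  new=111  old=000  +wl: 2,4
  step 9. node 1  ⊔preds=111  new=110  stable
  step 10. node 3  ⊔preds=111  new=101  stable
  step 11. node 2  ⊔preds=111  new=111  old=010  +wl: 6
  step 12. node 4  ⊔preds=111  new=101  stable
  step 13. node 6  ⊔preds=111  new=111  old=110  +wl: 3,7
  step 14. node 3  ⊔preds=111  new=101  stable
  step 15. node 7  ⊔preds=111  new=111  stable

Least fixpoint reached:
  node 0: 001
  node 1: 110
  node 2: 111
  node 3: 101
  node 4: 101
  node 5: 010
  node 6: 111
  node 7: 111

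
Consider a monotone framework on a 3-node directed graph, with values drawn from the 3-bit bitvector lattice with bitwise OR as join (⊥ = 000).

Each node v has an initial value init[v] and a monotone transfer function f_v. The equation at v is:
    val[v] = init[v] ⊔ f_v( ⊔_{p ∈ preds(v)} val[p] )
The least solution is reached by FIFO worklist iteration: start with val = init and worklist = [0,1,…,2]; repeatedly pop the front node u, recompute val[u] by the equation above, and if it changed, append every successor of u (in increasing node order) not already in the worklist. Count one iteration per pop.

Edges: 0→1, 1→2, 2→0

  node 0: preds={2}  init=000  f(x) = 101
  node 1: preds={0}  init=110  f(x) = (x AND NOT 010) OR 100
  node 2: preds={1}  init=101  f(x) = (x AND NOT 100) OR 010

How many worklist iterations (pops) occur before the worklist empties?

4

Worklist (4 pops):
  #1 pop 0: in=101 → 101 (was 000); enqueue []
  #2 pop 1: in=101 → 111 (was 110); enqueue []
  #3 pop 2: in=111 → 111 (was 101); enqueue [0]
  #4 pop 0: in=111 → 101 (no change)

Fixpoint:
  val[0] = 101
  val[1] = 111
  val[2] = 111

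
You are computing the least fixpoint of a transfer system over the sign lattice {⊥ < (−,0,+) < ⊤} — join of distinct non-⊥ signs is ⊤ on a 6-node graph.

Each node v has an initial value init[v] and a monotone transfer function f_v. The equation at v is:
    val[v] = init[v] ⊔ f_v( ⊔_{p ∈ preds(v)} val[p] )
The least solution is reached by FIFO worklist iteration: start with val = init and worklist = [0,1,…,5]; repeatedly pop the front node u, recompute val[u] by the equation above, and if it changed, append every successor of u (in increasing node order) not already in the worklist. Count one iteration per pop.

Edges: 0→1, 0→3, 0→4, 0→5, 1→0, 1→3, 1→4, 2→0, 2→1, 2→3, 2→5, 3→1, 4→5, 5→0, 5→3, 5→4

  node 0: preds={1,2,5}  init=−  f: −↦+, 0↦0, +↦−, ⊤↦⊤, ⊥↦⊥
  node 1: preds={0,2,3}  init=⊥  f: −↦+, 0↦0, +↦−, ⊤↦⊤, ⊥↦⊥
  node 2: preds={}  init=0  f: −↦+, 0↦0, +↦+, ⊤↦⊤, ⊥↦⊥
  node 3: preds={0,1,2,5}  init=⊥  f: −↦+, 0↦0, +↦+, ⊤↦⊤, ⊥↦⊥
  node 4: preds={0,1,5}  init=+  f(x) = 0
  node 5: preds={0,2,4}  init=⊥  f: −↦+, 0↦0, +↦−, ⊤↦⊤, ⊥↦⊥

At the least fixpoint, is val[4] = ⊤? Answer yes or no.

Trace (10 dequeues):
  [1] u=0 | in 0 | out ⊤ | prev − | push {}
  [2] u=1 | in ⊤ | out ⊤ | prev ⊥ | push {0}
  [3] u=2 | in ⊥ | out 0 | ==
  [4] u=3 | in ⊤ | out ⊤ | prev ⊥ | push {1}
  [5] u=4 | in ⊤ | out ⊤ | prev + | push {}
  [6] u=5 | in ⊤ | out ⊤ | prev ⊥ | push {3,4}
  [7] u=0 | in ⊤ | out ⊤ | ==
  [8] u=1 | in ⊤ | out ⊤ | ==
  [9] u=3 | in ⊤ | out ⊤ | ==
  [10] u=4 | in ⊤ | out ⊤ | ==

Converged values:
  [0] ⊤
  [1] ⊤
  [2] 0
  [3] ⊤
  [4] ⊤
  [5] ⊤

yes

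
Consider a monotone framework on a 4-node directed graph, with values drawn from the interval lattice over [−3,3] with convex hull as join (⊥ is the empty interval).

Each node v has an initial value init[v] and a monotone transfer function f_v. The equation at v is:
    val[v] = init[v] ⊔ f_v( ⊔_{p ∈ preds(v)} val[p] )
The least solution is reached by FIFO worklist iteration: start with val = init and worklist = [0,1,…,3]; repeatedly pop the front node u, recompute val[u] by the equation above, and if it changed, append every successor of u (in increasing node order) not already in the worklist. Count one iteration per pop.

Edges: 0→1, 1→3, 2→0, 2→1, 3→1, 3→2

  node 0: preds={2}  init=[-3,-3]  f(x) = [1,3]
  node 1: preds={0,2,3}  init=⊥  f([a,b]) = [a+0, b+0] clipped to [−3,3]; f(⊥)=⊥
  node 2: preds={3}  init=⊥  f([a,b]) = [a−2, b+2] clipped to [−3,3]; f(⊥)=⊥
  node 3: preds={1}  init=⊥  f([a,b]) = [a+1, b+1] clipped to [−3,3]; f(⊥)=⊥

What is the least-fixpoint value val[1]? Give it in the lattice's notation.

[-3,3]

Worklist (8 pops):
  #1 pop 0: in=⊥ → [-3,3] (was [-3,-3]); enqueue []
  #2 pop 1: in=[-3,3] → [-3,3] (was ⊥); enqueue []
  #3 pop 2: in=⊥ → ⊥ (no change)
  #4 pop 3: in=[-3,3] → [-2,3] (was ⊥); enqueue [1,2]
  #5 pop 1: in=[-3,3] → [-3,3] (no change)
  #6 pop 2: in=[-2,3] → [-3,3] (was ⊥); enqueue [0,1]
  #7 pop 0: in=[-3,3] → [-3,3] (no change)
  #8 pop 1: in=[-3,3] → [-3,3] (no change)

Fixpoint:
  val[0] = [-3,3]
  val[1] = [-3,3]
  val[2] = [-3,3]
  val[3] = [-2,3]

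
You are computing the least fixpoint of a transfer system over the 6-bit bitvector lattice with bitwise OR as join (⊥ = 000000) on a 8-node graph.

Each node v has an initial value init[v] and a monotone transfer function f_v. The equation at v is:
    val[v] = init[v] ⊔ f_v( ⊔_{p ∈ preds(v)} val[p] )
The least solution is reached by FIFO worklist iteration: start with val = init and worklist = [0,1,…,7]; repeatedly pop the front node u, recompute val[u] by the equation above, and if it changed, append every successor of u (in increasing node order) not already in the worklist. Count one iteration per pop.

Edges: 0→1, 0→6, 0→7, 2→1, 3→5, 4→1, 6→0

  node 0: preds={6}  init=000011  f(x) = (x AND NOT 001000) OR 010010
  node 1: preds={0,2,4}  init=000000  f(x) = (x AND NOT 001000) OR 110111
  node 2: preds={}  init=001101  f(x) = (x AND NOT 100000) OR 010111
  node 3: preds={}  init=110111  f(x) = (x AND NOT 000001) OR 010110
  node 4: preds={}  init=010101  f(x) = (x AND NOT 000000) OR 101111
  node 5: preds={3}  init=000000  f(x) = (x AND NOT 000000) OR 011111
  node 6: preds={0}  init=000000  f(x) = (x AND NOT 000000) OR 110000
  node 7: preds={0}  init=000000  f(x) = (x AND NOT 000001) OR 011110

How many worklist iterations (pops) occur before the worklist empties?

13

Trace (13 dequeues):
  [1] u=0 | in 000000 | out 010011 | prev 000011 | push {}
  [2] u=1 | in 011111 | out 110111 | prev 000000 | push {}
  [3] u=2 | in 000000 | out 011111 | prev 001101 | push {1}
  [4] u=3 | in 000000 | out 110111 | ==
  [5] u=4 | in 000000 | out 111111 | prev 010101 | push {}
  [6] u=5 | in 110111 | out 111111 | prev 000000 | push {}
  [7] u=6 | in 010011 | out 110011 | prev 000000 | push {0}
  [8] u=7 | in 010011 | out 011110 | prev 000000 | push {}
  [9] u=1 | in 111111 | out 110111 | ==
  [10] u=0 | in 110011 | out 110011 | prev 010011 | push {1,6,7}
  [11] u=1 | in 111111 | out 110111 | ==
  [12] u=6 | in 110011 | out 110011 | ==
  [13] u=7 | in 110011 | out 111110 | prev 011110 | push {}

Converged values:
  [0] 110011
  [1] 110111
  [2] 011111
  [3] 110111
  [4] 111111
  [5] 111111
  [6] 110011
  [7] 111110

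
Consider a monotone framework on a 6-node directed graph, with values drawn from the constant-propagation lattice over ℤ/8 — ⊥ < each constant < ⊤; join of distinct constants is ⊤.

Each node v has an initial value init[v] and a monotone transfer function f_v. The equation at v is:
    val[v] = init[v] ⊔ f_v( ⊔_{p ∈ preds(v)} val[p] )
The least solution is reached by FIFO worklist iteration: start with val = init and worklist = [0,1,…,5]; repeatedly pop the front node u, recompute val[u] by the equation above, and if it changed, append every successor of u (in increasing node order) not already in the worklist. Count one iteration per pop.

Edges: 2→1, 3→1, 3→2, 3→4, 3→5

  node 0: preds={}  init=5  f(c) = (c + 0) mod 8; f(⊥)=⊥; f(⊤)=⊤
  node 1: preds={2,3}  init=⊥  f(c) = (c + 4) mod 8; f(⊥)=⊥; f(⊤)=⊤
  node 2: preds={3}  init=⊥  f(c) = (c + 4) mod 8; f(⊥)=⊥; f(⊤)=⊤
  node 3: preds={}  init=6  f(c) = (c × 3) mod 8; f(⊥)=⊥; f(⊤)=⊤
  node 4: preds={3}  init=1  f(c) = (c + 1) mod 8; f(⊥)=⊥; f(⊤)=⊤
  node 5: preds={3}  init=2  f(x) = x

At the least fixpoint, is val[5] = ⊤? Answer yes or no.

yes

Worklist (7 pops):
  #1 pop 0: in=⊥ → 5 (no change)
  #2 pop 1: in=6 → 2 (was ⊥); enqueue []
  #3 pop 2: in=6 → 2 (was ⊥); enqueue [1]
  #4 pop 3: in=⊥ → 6 (no change)
  #5 pop 4: in=6 → ⊤ (was 1); enqueue []
  #6 pop 5: in=6 → ⊤ (was 2); enqueue []
  #7 pop 1: in=⊤ → ⊤ (was 2); enqueue []

Fixpoint:
  val[0] = 5
  val[1] = ⊤
  val[2] = 2
  val[3] = 6
  val[4] = ⊤
  val[5] = ⊤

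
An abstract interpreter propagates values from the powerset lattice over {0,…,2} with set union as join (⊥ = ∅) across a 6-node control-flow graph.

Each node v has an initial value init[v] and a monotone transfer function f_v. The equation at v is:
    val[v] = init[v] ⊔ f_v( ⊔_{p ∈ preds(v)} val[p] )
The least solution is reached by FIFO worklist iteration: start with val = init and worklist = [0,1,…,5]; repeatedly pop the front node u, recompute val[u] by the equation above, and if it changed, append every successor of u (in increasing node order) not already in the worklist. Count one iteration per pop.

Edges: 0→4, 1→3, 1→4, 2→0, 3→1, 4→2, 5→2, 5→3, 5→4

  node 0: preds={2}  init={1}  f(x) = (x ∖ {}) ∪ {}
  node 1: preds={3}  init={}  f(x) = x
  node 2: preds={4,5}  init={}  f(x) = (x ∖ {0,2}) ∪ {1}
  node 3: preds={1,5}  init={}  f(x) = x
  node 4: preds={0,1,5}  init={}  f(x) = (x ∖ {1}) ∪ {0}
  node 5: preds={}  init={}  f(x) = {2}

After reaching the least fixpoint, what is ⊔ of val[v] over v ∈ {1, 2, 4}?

Iteration log — 14 steps:
  step 1. node 0  ⊔preds={}  new={1}  stable
  step 2. node 1  ⊔preds={}  new={}  stable
  step 3. node 2  ⊔preds={}  new={1}  old={}  +wl: 0
  step 4. node 3  ⊔preds={}  new={}  stable
  step 5. node 4  ⊔preds={1}  new={0}  old={}  +wl: 2
  step 6. node 5  ⊔preds={}  new={2}  old={}  +wl: 3,4
  step 7. node 0  ⊔preds={1}  new={1}  stable
  step 8. node 2  ⊔preds={0,2}  new={1}  stable
  step 9. node 3  ⊔preds={2}  new={2}  old={}  +wl: 1
  step 10. node 4  ⊔preds={1,2}  new={0,2}  old={0}  +wl: 2
  step 11. node 1  ⊔preds={2}  new={2}  old={}  +wl: 3,4
  step 12. node 2  ⊔preds={0,2}  new={1}  stable
  step 13. node 3  ⊔preds={2}  new={2}  stable
  step 14. node 4  ⊔preds={1,2}  new={0,2}  stable

Least fixpoint reached:
  node 0: {1}
  node 1: {2}
  node 2: {1}
  node 3: {2}
  node 4: {0,2}
  node 5: {2}

{0,1,2}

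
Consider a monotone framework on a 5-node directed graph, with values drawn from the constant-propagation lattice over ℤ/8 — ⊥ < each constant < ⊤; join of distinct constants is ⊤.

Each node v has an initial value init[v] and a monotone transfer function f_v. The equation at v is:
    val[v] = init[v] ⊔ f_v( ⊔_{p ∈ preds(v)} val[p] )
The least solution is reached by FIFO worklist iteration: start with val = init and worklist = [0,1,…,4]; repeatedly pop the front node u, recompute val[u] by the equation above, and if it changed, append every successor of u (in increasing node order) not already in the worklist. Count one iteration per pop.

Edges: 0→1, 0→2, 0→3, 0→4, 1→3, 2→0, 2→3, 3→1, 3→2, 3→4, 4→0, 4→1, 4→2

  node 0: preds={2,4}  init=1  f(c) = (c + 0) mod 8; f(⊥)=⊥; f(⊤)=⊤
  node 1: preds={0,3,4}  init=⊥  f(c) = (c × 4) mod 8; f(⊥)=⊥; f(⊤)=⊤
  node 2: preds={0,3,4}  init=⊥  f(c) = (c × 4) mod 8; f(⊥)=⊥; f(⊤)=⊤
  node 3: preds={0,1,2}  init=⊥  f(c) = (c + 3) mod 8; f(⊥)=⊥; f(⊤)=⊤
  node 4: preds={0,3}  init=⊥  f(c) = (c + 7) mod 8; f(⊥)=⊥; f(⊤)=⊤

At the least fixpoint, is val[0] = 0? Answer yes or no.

Worklist (11 pops):
  #1 pop 0: in=⊥ → 1 (no change)
  #2 pop 1: in=1 → 4 (was ⊥); enqueue []
  #3 pop 2: in=1 → 4 (was ⊥); enqueue [0]
  #4 pop 3: in=⊤ → ⊤ (was ⊥); enqueue [1,2]
  #5 pop 4: in=⊤ → ⊤ (was ⊥); enqueue []
  #6 pop 0: in=⊤ → ⊤ (was 1); enqueue [3,4]
  #7 pop 1: in=⊤ → ⊤ (was 4); enqueue []
  #8 pop 2: in=⊤ → ⊤ (was 4); enqueue [0]
  #9 pop 3: in=⊤ → ⊤ (no change)
  #10 pop 4: in=⊤ → ⊤ (no change)
  #11 pop 0: in=⊤ → ⊤ (no change)

Fixpoint:
  val[0] = ⊤
  val[1] = ⊤
  val[2] = ⊤
  val[3] = ⊤
  val[4] = ⊤

no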